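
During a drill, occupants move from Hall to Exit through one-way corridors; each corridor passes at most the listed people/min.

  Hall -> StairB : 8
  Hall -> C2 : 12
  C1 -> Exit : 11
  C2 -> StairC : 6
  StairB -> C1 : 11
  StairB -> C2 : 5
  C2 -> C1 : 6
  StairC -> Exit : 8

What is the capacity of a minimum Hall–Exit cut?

17

Augment Hall→C2→C1→Exit: bottleneck 6, flow now 6.
Augment Hall→C2→StairC→Exit: bottleneck 6, flow now 12.
Augment Hall→StairB→C1→Exit: bottleneck 5, flow now 17.
No augmenting path remains; maximum flow = 17.
By max-flow min-cut, the minimum cut capacity equals the max flow.
In the residual graph, reachable from Hall: {Hall, C2, StairB, C1}.
Min-cut edges: C2→StairC (6), C1→Exit (11); capacity 6 + 11 = 17.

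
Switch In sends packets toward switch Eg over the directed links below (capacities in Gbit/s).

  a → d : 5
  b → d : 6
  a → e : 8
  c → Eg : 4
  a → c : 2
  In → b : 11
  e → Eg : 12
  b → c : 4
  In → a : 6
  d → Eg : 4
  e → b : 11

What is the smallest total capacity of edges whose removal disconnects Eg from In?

14

Augment In→a→c→Eg: bottleneck 2, flow now 2.
Augment In→a→d→Eg: bottleneck 4, flow now 6.
Augment In→b→c→Eg: bottleneck 2, flow now 8.
Augment In→b→c→a→e→Eg: bottleneck 2, flow now 10. (uses reverse residual edge)
Augment In→b→d→a→e→Eg: bottleneck 4, flow now 14. (uses reverse residual edge)
No augmenting path remains; maximum flow = 14.
By max-flow min-cut, the minimum cut capacity equals the max flow.
In the residual graph, reachable from In: {In, b, d}.
Min-cut edges: In→a (6), b→c (4), d→Eg (4); capacity 6 + 4 + 4 = 14.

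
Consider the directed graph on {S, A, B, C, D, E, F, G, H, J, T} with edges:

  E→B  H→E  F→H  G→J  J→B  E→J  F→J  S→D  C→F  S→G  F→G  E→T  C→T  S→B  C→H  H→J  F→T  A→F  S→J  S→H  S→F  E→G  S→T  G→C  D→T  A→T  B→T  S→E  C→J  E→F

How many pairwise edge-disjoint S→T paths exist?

Assign every edge capacity 1; by Menger, the answer equals the max flow.
Path S→T (+1); total 1.
Path S→B→T (+1); total 2.
Path S→D→T (+1); total 3.
Path S→E→T (+1); total 4.
Path S→F→T (+1); total 5.
Path S→G→C→T (+1); total 6.
No residual S→T path; max flow = 6.
Certifying cut of size 6: {B→T, E→T, F→T, G→C, S→D, S→T}.

6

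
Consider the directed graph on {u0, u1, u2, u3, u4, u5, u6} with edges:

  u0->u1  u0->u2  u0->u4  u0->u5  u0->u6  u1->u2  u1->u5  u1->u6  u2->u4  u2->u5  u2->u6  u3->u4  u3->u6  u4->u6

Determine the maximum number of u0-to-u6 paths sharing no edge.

4

Assign every edge capacity 1; by Menger, the answer equals the max flow.
Path u0→u6 (+1); total 1.
Path u0→u1→u6 (+1); total 2.
Path u0→u2→u6 (+1); total 3.
Path u0→u4→u6 (+1); total 4.
No residual u0→u6 path; max flow = 4.
Certifying cut of size 4: {u0→u1, u0→u2, u0→u4, u0→u6}.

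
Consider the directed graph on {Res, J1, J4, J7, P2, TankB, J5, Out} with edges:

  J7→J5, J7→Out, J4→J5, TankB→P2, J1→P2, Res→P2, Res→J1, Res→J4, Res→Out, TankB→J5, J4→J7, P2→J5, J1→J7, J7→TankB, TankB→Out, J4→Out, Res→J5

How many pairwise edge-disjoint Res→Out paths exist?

3

Assign every edge capacity 1; by Menger, the answer equals the max flow.
Path Res→Out (+1); total 1.
Path Res→J4→Out (+1); total 2.
Path Res→J1→J7→Out (+1); total 3.
No residual Res→Out path; max flow = 3.
Certifying cut of size 3: {Res→J1, Res→J4, Res→Out}.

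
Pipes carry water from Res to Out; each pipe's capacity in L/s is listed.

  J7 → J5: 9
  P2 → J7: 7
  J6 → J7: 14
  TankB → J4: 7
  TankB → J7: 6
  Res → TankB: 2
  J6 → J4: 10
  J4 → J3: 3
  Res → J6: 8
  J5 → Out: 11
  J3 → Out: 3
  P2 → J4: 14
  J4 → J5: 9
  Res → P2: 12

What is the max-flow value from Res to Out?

14

Augment Res→J6→J4→J5→Out: bottleneck 8, flow now 8.
Augment Res→TankB→J4→J5→Out: bottleneck 1, flow now 9.
Augment Res→TankB→J4→J3→Out: bottleneck 1, flow now 10.
Augment Res→P2→J4→J3→Out: bottleneck 2, flow now 12.
Augment Res→P2→J7→J5→Out: bottleneck 2, flow now 14.
No augmenting path remains; maximum flow = 14.
In the residual graph, reachable from Res: {Res, J6, TankB, P2, J4, J7, J5}.
Min-cut edges: J4→J3 (3), J5→Out (11); capacity 3 + 11 = 14.
This cut is saturated, so no flow can exceed 14.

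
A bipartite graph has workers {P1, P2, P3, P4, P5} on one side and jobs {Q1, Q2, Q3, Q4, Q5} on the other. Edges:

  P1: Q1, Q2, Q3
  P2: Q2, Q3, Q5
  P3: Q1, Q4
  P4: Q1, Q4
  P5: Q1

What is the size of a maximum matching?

Unit-capacity flow: source→left, listed edges, right→sink; max matching = max flow.
Augmenting path P1→Q1 (+1); matched 1.
Augmenting path P2→Q2 (+1); matched 2.
Augmenting path P3→Q4 (+1); matched 3.
Augmenting path P4→Q1→P1→Q3 (+1); matched 4.
No augmenting path remains; maximum matching = 4.
König certificate: {P1, P2, Q1, Q4} is a vertex cover of size 4 (every listed pair touches it), so no matching can be larger.

4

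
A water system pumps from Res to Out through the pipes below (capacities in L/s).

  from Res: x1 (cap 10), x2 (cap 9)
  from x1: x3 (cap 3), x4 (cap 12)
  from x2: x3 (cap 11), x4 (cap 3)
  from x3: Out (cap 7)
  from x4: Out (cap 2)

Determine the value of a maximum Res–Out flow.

Augment Res→x1→x3→Out: bottleneck 3, flow now 3.
Augment Res→x1→x4→Out: bottleneck 2, flow now 5.
Augment Res→x2→x3→Out: bottleneck 4, flow now 9.
No augmenting path remains; maximum flow = 9.
In the residual graph, reachable from Res: {Res, x1, x2, x3, x4}.
Min-cut edges: x3→Out (7), x4→Out (2); capacity 7 + 2 = 9.
This cut is saturated, so no flow can exceed 9.

9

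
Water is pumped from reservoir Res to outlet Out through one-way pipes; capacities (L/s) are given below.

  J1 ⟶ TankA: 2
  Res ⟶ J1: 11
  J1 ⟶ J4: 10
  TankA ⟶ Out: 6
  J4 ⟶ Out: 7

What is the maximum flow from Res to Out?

Augment Res→J1→TankA→Out: bottleneck 2, flow now 2.
Augment Res→J1→J4→Out: bottleneck 7, flow now 9.
No augmenting path remains; maximum flow = 9.
In the residual graph, reachable from Res: {Res, J1, J4}.
Min-cut edges: J1→TankA (2), J4→Out (7); capacity 2 + 7 = 9.
This cut is saturated, so no flow can exceed 9.

9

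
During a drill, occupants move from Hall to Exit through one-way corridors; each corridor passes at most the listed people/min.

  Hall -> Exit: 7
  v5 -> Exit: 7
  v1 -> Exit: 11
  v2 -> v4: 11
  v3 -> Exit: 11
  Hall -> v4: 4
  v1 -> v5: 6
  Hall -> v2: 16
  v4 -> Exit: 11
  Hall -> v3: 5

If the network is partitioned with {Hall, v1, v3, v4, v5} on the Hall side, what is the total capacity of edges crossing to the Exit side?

63

Edges leaving {Hall, v1, v3, v4, v5}: Hall→v2 (16), Hall→Exit (7), v1→Exit (11), v3→Exit (11), v4→Exit (11), v5→Exit (7).
Cut capacity = 16 + 7 + 11 + 11 + 11 + 7 = 63.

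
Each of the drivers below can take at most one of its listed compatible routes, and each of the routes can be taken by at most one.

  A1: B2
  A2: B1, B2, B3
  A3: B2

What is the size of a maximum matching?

Unit-capacity flow: source→left, listed edges, right→sink; max matching = max flow.
Augmenting path A1→B2 (+1); matched 1.
Augmenting path A2→B1 (+1); matched 2.
No augmenting path remains; maximum matching = 2.
König certificate: {A2, B2} is a vertex cover of size 2 (every listed pair touches it), so no matching can be larger.

2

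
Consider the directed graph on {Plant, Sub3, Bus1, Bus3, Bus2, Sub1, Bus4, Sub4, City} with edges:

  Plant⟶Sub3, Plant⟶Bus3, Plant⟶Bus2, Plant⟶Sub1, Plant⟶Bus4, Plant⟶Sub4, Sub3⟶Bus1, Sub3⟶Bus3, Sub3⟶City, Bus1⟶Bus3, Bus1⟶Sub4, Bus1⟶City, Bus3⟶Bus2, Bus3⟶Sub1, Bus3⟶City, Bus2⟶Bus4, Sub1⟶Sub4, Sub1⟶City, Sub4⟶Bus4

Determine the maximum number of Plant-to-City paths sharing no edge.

Assign every edge capacity 1; by Menger, the answer equals the max flow.
Path Plant→Sub3→City (+1); total 1.
Path Plant→Bus3→City (+1); total 2.
Path Plant→Sub1→City (+1); total 3.
No residual Plant→City path; max flow = 3.
Certifying cut of size 3: {Plant→Bus3, Plant→Sub1, Plant→Sub3}.

3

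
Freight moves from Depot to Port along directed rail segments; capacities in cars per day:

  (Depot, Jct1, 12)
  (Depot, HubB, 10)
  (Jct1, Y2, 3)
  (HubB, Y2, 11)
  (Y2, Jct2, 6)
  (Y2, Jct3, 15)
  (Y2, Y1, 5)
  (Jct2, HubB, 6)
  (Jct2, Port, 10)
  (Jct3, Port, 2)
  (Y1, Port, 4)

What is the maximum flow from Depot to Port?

12

Augment Depot→Jct1→Y2→Jct2→Port: bottleneck 3, flow now 3.
Augment Depot→HubB→Y2→Jct2→Port: bottleneck 3, flow now 6.
Augment Depot→HubB→Y2→Jct3→Port: bottleneck 2, flow now 8.
Augment Depot→HubB→Y2→Y1→Port: bottleneck 4, flow now 12.
No augmenting path remains; maximum flow = 12.
In the residual graph, reachable from Depot: {Depot, Jct1, HubB, Y2, Jct3, Y1}.
Min-cut edges: Y2→Jct2 (6), Jct3→Port (2), Y1→Port (4); capacity 6 + 2 + 4 = 12.
This cut is saturated, so no flow can exceed 12.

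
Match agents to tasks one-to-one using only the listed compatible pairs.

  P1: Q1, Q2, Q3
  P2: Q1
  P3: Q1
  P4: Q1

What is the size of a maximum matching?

Unit-capacity flow: source→left, listed edges, right→sink; max matching = max flow.
Augmenting path P1→Q1 (+1); matched 1.
Augmenting path P2→Q1→P1→Q2 (+1); matched 2.
No augmenting path remains; maximum matching = 2.
König certificate: {P1, Q1} is a vertex cover of size 2 (every listed pair touches it), so no matching can be larger.

2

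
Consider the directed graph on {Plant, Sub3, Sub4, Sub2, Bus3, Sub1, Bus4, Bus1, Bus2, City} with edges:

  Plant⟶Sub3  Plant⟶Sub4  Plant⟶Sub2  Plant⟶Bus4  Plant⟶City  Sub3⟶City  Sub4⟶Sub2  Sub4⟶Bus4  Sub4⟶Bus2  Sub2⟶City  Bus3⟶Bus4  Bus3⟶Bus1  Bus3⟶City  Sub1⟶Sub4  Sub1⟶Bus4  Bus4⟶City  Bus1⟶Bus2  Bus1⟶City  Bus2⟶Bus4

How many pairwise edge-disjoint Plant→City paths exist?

4

Assign every edge capacity 1; by Menger, the answer equals the max flow.
Path Plant→City (+1); total 1.
Path Plant→Sub3→City (+1); total 2.
Path Plant→Sub2→City (+1); total 3.
Path Plant→Bus4→City (+1); total 4.
No residual Plant→City path; max flow = 4.
Certifying cut of size 4: {Bus4→City, Plant→City, Plant→Sub3, Sub2→City}.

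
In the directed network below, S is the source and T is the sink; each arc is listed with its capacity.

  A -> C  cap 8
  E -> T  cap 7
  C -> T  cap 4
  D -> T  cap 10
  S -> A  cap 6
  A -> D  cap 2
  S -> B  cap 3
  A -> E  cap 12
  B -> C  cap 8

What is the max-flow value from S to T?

9

Augment S→A→C→T: bottleneck 4, flow now 4.
Augment S→A→D→T: bottleneck 2, flow now 6.
Augment S→B→C→A→E→T: bottleneck 3, flow now 9. (uses reverse residual edge)
No augmenting path remains; maximum flow = 9.
In the residual graph, reachable from S: {S}.
Min-cut edges: S→A (6), S→B (3); capacity 6 + 3 = 9.
This cut is saturated, so no flow can exceed 9.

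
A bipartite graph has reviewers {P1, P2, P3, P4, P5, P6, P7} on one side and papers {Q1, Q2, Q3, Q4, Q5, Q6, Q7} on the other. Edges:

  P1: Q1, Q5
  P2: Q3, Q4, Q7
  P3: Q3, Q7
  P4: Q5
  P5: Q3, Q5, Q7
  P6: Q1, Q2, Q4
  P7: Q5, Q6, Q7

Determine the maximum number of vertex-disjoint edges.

7

Unit-capacity flow: source→left, listed edges, right→sink; max matching = max flow.
Augmenting path P1→Q1 (+1); matched 1.
Augmenting path P2→Q3 (+1); matched 2.
Augmenting path P3→Q7 (+1); matched 3.
Augmenting path P4→Q5 (+1); matched 4.
Augmenting path P6→Q2 (+1); matched 5.
Augmenting path P7→Q6 (+1); matched 6.
Augmenting path P5→Q3→P2→Q4 (+1); matched 7.
No augmenting path remains; maximum matching = 7.
König certificate: {P1, P2, P3, P4, P5, P6, P7} is a vertex cover of size 7 (every listed pair touches it), so no matching can be larger.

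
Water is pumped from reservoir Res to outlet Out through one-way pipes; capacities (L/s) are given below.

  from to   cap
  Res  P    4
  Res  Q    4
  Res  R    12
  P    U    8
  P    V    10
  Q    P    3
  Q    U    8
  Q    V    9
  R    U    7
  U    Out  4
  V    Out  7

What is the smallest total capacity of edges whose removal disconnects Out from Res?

Augment Res→P→U→Out: bottleneck 4, flow now 4.
Augment Res→Q→V→Out: bottleneck 4, flow now 8.
Augment Res→R→U→P→V→Out: bottleneck 3, flow now 11. (uses reverse residual edge)
No augmenting path remains; maximum flow = 11.
By max-flow min-cut, the minimum cut capacity equals the max flow.
In the residual graph, reachable from Res: {Res, P, Q, R, U, V}.
Min-cut edges: U→Out (4), V→Out (7); capacity 4 + 7 = 11.

11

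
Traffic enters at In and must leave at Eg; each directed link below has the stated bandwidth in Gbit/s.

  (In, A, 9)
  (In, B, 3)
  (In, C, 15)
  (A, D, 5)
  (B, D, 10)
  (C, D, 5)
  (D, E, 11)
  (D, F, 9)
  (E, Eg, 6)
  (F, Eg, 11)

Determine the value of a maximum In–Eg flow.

13

Augment In→A→D→E→Eg: bottleneck 5, flow now 5.
Augment In→B→D→E→Eg: bottleneck 1, flow now 6.
Augment In→B→D→F→Eg: bottleneck 2, flow now 8.
Augment In→C→D→F→Eg: bottleneck 5, flow now 13.
No augmenting path remains; maximum flow = 13.
In the residual graph, reachable from In: {In, A, C}.
Min-cut edges: In→B (3), A→D (5), C→D (5); capacity 3 + 5 + 5 = 13.
This cut is saturated, so no flow can exceed 13.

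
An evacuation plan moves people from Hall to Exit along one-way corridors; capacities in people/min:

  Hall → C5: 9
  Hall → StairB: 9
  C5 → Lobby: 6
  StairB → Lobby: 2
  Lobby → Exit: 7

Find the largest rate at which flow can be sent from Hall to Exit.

Augment Hall→C5→Lobby→Exit: bottleneck 6, flow now 6.
Augment Hall→StairB→Lobby→Exit: bottleneck 1, flow now 7.
No augmenting path remains; maximum flow = 7.
In the residual graph, reachable from Hall: {Hall, C5, StairB, Lobby}.
Min-cut edges: Lobby→Exit (7); capacity 7 = 7.
This cut is saturated, so no flow can exceed 7.

7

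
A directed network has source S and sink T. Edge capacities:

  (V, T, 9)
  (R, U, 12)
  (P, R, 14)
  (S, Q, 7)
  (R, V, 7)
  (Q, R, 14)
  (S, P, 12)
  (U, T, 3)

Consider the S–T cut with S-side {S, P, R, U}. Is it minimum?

No — its capacity is 17, but the minimum cut has capacity 10.

Given cut capacity: 7 + 7 + 3 = 17.
Augment S→P→R→U→T: bottleneck 3, flow now 3.
Augment S→P→R→V→T: bottleneck 7, flow now 10.
No augmenting path remains; maximum flow = 10.
In the residual graph, reachable from S: {S, P, Q, R, U}.
Min-cut edges: R→V (7), U→T (3); capacity 7 + 3 = 10.
Cut capacity 17 exceeds the max flow 10, so it is not minimum.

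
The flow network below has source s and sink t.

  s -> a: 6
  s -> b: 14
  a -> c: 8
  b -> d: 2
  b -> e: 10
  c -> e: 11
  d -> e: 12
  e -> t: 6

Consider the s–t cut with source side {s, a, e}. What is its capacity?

28

Edges leaving {s, a, e}: s→b (14), a→c (8), e→t (6).
Cut capacity = 14 + 8 + 6 = 28.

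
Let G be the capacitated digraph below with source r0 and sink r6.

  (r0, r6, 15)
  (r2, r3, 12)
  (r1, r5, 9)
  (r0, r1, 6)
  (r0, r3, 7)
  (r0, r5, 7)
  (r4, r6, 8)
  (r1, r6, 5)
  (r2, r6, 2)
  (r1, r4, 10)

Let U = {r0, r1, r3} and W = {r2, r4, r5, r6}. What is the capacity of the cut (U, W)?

Edges leaving {r0, r1, r3}: r0→r5 (7), r0→r6 (15), r1→r4 (10), r1→r5 (9), r1→r6 (5).
Cut capacity = 7 + 15 + 10 + 9 + 5 = 46.

46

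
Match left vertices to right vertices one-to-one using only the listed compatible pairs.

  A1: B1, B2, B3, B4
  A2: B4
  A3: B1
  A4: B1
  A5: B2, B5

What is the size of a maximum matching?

4

Unit-capacity flow: source→left, listed edges, right→sink; max matching = max flow.
Augmenting path A1→B1 (+1); matched 1.
Augmenting path A2→B4 (+1); matched 2.
Augmenting path A5→B2 (+1); matched 3.
Augmenting path A3→B1→A1→B3 (+1); matched 4.
No augmenting path remains; maximum matching = 4.
König certificate: {A1, A2, A5, B1} is a vertex cover of size 4 (every listed pair touches it), so no matching can be larger.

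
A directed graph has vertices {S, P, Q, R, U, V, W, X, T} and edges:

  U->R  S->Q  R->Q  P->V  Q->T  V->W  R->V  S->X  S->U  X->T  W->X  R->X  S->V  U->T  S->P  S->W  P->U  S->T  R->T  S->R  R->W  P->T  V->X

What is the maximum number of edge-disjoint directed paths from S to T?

Assign every edge capacity 1; by Menger, the answer equals the max flow.
Path S→T (+1); total 1.
Path S→P→T (+1); total 2.
Path S→Q→T (+1); total 3.
Path S→R→T (+1); total 4.
Path S→U→T (+1); total 5.
Path S→X→T (+1); total 6.
No residual S→T path; max flow = 6.
Certifying cut of size 6: {S→P, S→Q, S→R, S→T, S→U, X→T}.

6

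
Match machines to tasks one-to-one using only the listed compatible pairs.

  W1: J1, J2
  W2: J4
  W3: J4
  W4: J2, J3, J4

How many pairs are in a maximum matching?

3

Unit-capacity flow: source→left, listed edges, right→sink; max matching = max flow.
Augmenting path W1→J1 (+1); matched 1.
Augmenting path W2→J4 (+1); matched 2.
Augmenting path W4→J2 (+1); matched 3.
No augmenting path remains; maximum matching = 3.
König certificate: {W1, W4, J4} is a vertex cover of size 3 (every listed pair touches it), so no matching can be larger.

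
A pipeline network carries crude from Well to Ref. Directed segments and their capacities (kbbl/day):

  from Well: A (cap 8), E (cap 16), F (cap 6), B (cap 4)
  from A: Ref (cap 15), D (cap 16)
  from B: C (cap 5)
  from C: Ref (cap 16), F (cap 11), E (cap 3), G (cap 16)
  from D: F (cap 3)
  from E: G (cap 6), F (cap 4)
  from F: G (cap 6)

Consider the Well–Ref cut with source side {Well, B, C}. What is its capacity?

Edges leaving {Well, B, C}: Well→A (8), Well→E (16), Well→F (6), C→E (3), C→F (11), C→G (16), C→Ref (16).
Cut capacity = 8 + 16 + 6 + 3 + 11 + 16 + 16 = 76.

76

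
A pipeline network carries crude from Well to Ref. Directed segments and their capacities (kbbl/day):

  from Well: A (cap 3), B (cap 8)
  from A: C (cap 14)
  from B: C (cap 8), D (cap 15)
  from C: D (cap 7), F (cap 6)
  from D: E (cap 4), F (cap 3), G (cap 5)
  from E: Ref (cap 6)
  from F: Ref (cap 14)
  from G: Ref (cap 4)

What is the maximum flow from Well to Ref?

11

Augment Well→A→C→F→Ref: bottleneck 3, flow now 3.
Augment Well→B→C→F→Ref: bottleneck 3, flow now 6.
Augment Well→B→D→E→Ref: bottleneck 4, flow now 10.
Augment Well→B→D→F→Ref: bottleneck 1, flow now 11.
No augmenting path remains; maximum flow = 11.
In the residual graph, reachable from Well: {Well}.
Min-cut edges: Well→A (3), Well→B (8); capacity 3 + 8 = 11.
This cut is saturated, so no flow can exceed 11.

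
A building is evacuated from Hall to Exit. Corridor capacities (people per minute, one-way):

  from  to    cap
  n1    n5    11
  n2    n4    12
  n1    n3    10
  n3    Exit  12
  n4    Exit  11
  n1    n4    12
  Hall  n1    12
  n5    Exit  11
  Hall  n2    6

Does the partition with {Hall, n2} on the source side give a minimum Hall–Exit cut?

No — its capacity is 24, but the minimum cut has capacity 18.

Given cut capacity: 12 + 12 = 24.
Augment Hall→n1→n3→Exit: bottleneck 10, flow now 10.
Augment Hall→n1→n4→Exit: bottleneck 2, flow now 12.
Augment Hall→n2→n4→Exit: bottleneck 6, flow now 18.
No augmenting path remains; maximum flow = 18.
In the residual graph, reachable from Hall: {Hall}.
Min-cut edges: Hall→n1 (12), Hall→n2 (6); capacity 12 + 6 = 18.
Cut capacity 24 exceeds the max flow 18, so it is not minimum.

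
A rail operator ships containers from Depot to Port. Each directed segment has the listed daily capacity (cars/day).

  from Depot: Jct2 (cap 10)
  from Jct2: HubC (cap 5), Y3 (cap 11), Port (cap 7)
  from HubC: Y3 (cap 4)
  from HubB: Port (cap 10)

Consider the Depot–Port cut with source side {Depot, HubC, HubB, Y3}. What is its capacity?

20

Edges leaving {Depot, HubC, HubB, Y3}: Depot→Jct2 (10), HubB→Port (10).
Cut capacity = 10 + 10 = 20.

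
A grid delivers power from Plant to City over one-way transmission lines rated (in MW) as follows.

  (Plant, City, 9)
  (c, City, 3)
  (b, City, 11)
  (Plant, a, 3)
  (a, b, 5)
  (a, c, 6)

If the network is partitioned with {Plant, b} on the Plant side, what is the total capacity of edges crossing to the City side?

23

Edges leaving {Plant, b}: Plant→a (3), Plant→City (9), b→City (11).
Cut capacity = 3 + 9 + 11 = 23.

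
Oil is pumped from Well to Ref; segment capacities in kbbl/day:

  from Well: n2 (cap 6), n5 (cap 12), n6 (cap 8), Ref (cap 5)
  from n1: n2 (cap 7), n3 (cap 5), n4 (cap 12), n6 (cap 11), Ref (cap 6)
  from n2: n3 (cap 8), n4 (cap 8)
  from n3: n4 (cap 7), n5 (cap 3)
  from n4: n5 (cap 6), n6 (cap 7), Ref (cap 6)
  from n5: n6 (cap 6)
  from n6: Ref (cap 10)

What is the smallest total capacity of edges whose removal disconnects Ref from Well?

21

Augment Well→Ref: bottleneck 5, flow now 5.
Augment Well→n6→Ref: bottleneck 8, flow now 13.
Augment Well→n2→n4→Ref: bottleneck 6, flow now 19.
Augment Well→n5→n6→Ref: bottleneck 2, flow now 21.
No augmenting path remains; maximum flow = 21.
By max-flow min-cut, the minimum cut capacity equals the max flow.
In the residual graph, reachable from Well: {Well, n5, n6}.
Min-cut edges: Well→n2 (6), Well→Ref (5), n6→Ref (10); capacity 6 + 5 + 10 = 21.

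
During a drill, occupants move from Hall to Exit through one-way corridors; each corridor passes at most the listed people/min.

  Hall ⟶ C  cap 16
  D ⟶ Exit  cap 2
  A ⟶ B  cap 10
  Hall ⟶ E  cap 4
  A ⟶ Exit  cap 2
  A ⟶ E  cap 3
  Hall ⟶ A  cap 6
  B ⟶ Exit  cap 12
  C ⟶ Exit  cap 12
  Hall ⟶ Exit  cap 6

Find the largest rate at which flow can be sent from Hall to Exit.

24

Augment Hall→Exit: bottleneck 6, flow now 6.
Augment Hall→A→Exit: bottleneck 2, flow now 8.
Augment Hall→C→Exit: bottleneck 12, flow now 20.
Augment Hall→A→B→Exit: bottleneck 4, flow now 24.
No augmenting path remains; maximum flow = 24.
In the residual graph, reachable from Hall: {Hall, C, E}.
Min-cut edges: Hall→A (6), Hall→Exit (6), C→Exit (12); capacity 6 + 6 + 12 = 24.
This cut is saturated, so no flow can exceed 24.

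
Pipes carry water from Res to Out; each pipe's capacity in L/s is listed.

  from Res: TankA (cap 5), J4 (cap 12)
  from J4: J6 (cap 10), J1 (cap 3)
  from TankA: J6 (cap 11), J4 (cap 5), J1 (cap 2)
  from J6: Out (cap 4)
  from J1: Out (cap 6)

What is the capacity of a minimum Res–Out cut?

Augment Res→J4→J6→Out: bottleneck 4, flow now 4.
Augment Res→J4→J1→Out: bottleneck 3, flow now 7.
Augment Res→TankA→J1→Out: bottleneck 2, flow now 9.
No augmenting path remains; maximum flow = 9.
By max-flow min-cut, the minimum cut capacity equals the max flow.
In the residual graph, reachable from Res: {Res, J4, TankA, J6}.
Min-cut edges: J4→J1 (3), TankA→J1 (2), J6→Out (4); capacity 3 + 2 + 4 = 9.

9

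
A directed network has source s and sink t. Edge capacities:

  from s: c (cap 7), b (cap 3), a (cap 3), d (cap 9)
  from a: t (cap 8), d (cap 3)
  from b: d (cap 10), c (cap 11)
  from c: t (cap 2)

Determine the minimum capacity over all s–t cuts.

Augment s→a→t: bottleneck 3, flow now 3.
Augment s→c→t: bottleneck 2, flow now 5.
No augmenting path remains; maximum flow = 5.
By max-flow min-cut, the minimum cut capacity equals the max flow.
In the residual graph, reachable from s: {s, b, c, d}.
Min-cut edges: s→a (3), c→t (2); capacity 3 + 2 = 5.

5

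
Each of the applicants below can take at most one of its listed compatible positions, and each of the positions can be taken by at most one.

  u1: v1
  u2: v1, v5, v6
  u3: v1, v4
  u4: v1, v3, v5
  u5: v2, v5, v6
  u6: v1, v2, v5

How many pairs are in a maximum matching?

6

Unit-capacity flow: source→left, listed edges, right→sink; max matching = max flow.
Augmenting path u1→v1 (+1); matched 1.
Augmenting path u2→v5 (+1); matched 2.
Augmenting path u3→v4 (+1); matched 3.
Augmenting path u4→v3 (+1); matched 4.
Augmenting path u5→v2 (+1); matched 5.
Augmenting path u6→v2→u5→v6 (+1); matched 6.
No augmenting path remains; maximum matching = 6.
König certificate: {u1, u2, u3, u4, u5, u6} is a vertex cover of size 6 (every listed pair touches it), so no matching can be larger.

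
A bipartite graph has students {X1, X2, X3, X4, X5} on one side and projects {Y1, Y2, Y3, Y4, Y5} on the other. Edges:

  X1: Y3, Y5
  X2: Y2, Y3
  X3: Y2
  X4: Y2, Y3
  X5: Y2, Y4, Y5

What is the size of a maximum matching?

4

Unit-capacity flow: source→left, listed edges, right→sink; max matching = max flow.
Augmenting path X1→Y3 (+1); matched 1.
Augmenting path X2→Y2 (+1); matched 2.
Augmenting path X5→Y4 (+1); matched 3.
Augmenting path X4→Y3→X1→Y5 (+1); matched 4.
No augmenting path remains; maximum matching = 4.
König certificate: {X1, X5, Y2, Y3} is a vertex cover of size 4 (every listed pair touches it), so no matching can be larger.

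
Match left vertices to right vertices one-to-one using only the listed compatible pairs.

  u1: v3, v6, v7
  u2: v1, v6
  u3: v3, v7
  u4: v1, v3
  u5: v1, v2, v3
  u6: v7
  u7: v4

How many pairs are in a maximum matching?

Unit-capacity flow: source→left, listed edges, right→sink; max matching = max flow.
Augmenting path u1→v3 (+1); matched 1.
Augmenting path u2→v1 (+1); matched 2.
Augmenting path u3→v7 (+1); matched 3.
Augmenting path u5→v2 (+1); matched 4.
Augmenting path u7→v4 (+1); matched 5.
Augmenting path u4→v1→u2→v6 (+1); matched 6.
No augmenting path remains; maximum matching = 6.
König certificate: {u5, u7, v1, v3, v6, v7} is a vertex cover of size 6 (every listed pair touches it), so no matching can be larger.

6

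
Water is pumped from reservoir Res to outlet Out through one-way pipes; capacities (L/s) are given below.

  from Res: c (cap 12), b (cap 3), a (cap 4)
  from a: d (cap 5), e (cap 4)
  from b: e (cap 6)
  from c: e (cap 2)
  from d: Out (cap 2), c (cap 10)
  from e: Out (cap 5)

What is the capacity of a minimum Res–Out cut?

Augment Res→a→d→Out: bottleneck 2, flow now 2.
Augment Res→a→e→Out: bottleneck 2, flow now 4.
Augment Res→b→e→Out: bottleneck 3, flow now 7.
No augmenting path remains; maximum flow = 7.
By max-flow min-cut, the minimum cut capacity equals the max flow.
In the residual graph, reachable from Res: {Res, a, b, c, d, e}.
Min-cut edges: d→Out (2), e→Out (5); capacity 2 + 5 = 7.

7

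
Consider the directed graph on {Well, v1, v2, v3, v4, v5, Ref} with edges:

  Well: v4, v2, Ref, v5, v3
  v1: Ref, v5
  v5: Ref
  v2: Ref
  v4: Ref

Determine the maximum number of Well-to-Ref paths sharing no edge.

Assign every edge capacity 1; by Menger, the answer equals the max flow.
Path Well→Ref (+1); total 1.
Path Well→v2→Ref (+1); total 2.
Path Well→v4→Ref (+1); total 3.
Path Well→v5→Ref (+1); total 4.
No residual Well→Ref path; max flow = 4.
Certifying cut of size 4: {Well→Ref, Well→v2, Well→v4, Well→v5}.

4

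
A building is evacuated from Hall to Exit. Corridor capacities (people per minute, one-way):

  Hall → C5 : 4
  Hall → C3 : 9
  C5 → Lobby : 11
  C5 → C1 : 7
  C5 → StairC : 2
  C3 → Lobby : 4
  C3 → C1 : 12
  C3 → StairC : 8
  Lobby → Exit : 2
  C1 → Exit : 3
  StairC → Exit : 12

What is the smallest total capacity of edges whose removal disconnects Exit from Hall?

13

Augment Hall→C5→Lobby→Exit: bottleneck 2, flow now 2.
Augment Hall→C5→C1→Exit: bottleneck 2, flow now 4.
Augment Hall→C3→C1→Exit: bottleneck 1, flow now 5.
Augment Hall→C3→StairC→Exit: bottleneck 8, flow now 13.
No augmenting path remains; maximum flow = 13.
By max-flow min-cut, the minimum cut capacity equals the max flow.
In the residual graph, reachable from Hall: {Hall}.
Min-cut edges: Hall→C5 (4), Hall→C3 (9); capacity 4 + 9 = 13.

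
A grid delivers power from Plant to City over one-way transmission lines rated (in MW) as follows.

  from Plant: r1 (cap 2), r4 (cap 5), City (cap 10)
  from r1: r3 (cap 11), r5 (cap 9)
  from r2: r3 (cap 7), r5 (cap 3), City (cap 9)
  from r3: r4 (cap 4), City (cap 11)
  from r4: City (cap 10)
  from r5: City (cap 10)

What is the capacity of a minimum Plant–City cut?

17

Augment Plant→City: bottleneck 10, flow now 10.
Augment Plant→r4→City: bottleneck 5, flow now 15.
Augment Plant→r1→r3→City: bottleneck 2, flow now 17.
No augmenting path remains; maximum flow = 17.
By max-flow min-cut, the minimum cut capacity equals the max flow.
In the residual graph, reachable from Plant: {Plant}.
Min-cut edges: Plant→r1 (2), Plant→r4 (5), Plant→City (10); capacity 2 + 5 + 10 = 17.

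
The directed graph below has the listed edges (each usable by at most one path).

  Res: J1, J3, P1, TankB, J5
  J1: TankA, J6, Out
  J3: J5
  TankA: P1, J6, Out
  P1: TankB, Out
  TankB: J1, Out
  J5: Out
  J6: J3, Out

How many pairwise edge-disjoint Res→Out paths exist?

4

Assign every edge capacity 1; by Menger, the answer equals the max flow.
Path Res→J1→Out (+1); total 1.
Path Res→P1→Out (+1); total 2.
Path Res→TankB→Out (+1); total 3.
Path Res→J5→Out (+1); total 4.
No residual Res→Out path; max flow = 4.
Certifying cut of size 4: {J5→Out, Res→J1, Res→P1, Res→TankB}.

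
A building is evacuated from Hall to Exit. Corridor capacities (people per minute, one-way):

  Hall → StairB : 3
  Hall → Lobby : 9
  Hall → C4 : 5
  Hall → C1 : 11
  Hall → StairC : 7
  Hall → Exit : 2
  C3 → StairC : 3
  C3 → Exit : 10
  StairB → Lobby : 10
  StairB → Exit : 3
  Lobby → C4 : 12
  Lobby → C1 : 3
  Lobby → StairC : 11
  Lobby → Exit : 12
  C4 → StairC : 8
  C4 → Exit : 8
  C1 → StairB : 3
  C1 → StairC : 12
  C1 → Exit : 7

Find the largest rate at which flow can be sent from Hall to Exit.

Augment Hall→Exit: bottleneck 2, flow now 2.
Augment Hall→StairB→Exit: bottleneck 3, flow now 5.
Augment Hall→Lobby→Exit: bottleneck 9, flow now 14.
Augment Hall→C4→Exit: bottleneck 5, flow now 19.
Augment Hall→C1→Exit: bottleneck 7, flow now 26.
Augment Hall→C1→StairB→Lobby→Exit: bottleneck 3, flow now 29.
No augmenting path remains; maximum flow = 29.
In the residual graph, reachable from Hall: {Hall, C1, StairC}.
Min-cut edges: Hall→StairB (3), Hall→Lobby (9), Hall→C4 (5), Hall→Exit (2), C1→StairB (3), C1→Exit (7); capacity 3 + 9 + 5 + 2 + 3 + 7 = 29.
This cut is saturated, so no flow can exceed 29.

29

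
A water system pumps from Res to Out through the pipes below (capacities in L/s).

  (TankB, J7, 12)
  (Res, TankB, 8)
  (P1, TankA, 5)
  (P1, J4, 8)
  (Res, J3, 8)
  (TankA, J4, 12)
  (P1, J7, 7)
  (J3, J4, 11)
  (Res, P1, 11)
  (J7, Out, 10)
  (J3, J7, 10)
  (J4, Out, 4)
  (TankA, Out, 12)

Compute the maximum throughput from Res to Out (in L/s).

19

Augment Res→TankB→J7→Out: bottleneck 8, flow now 8.
Augment Res→J3→J4→Out: bottleneck 4, flow now 12.
Augment Res→J3→J7→Out: bottleneck 2, flow now 14.
Augment Res→P1→TankA→Out: bottleneck 5, flow now 19.
No augmenting path remains; maximum flow = 19.
In the residual graph, reachable from Res: {Res, TankB, J3, P1, J4, J7}.
Min-cut edges: P1→TankA (5), J4→Out (4), J7→Out (10); capacity 5 + 4 + 10 = 19.
This cut is saturated, so no flow can exceed 19.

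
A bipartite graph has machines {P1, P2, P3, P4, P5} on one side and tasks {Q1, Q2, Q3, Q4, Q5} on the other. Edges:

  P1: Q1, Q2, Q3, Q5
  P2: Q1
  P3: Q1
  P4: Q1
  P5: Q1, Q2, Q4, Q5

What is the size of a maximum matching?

Unit-capacity flow: source→left, listed edges, right→sink; max matching = max flow.
Augmenting path P1→Q1 (+1); matched 1.
Augmenting path P5→Q2 (+1); matched 2.
Augmenting path P2→Q1→P1→Q3 (+1); matched 3.
No augmenting path remains; maximum matching = 3.
König certificate: {P1, P5, Q1} is a vertex cover of size 3 (every listed pair touches it), so no matching can be larger.

3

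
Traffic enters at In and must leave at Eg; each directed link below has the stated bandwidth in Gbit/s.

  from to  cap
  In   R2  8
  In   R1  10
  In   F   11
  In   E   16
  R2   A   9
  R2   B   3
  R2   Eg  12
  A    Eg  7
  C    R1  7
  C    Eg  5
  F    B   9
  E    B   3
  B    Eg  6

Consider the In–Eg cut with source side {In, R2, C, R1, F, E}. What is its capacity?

41

Edges leaving {In, R2, C, R1, F, E}: R2→A (9), R2→B (3), R2→Eg (12), C→Eg (5), F→B (9), E→B (3).
Cut capacity = 9 + 3 + 12 + 5 + 9 + 3 = 41.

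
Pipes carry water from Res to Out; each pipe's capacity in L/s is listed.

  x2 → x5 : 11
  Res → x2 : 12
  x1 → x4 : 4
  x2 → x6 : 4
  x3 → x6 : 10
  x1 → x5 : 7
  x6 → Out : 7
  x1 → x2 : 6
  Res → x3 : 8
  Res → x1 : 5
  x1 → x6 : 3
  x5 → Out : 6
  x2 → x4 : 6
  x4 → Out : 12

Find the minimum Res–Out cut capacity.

23

Augment Res→x1→x4→Out: bottleneck 4, flow now 4.
Augment Res→x1→x5→Out: bottleneck 1, flow now 5.
Augment Res→x2→x4→Out: bottleneck 6, flow now 11.
Augment Res→x2→x5→Out: bottleneck 5, flow now 16.
Augment Res→x2→x6→Out: bottleneck 1, flow now 17.
Augment Res→x3→x6→Out: bottleneck 6, flow now 23.
No augmenting path remains; maximum flow = 23.
By max-flow min-cut, the minimum cut capacity equals the max flow.
In the residual graph, reachable from Res: {Res, x1, x2, x3, x5, x6}.
Min-cut edges: x1→x4 (4), x2→x4 (6), x5→Out (6), x6→Out (7); capacity 4 + 6 + 6 + 7 = 23.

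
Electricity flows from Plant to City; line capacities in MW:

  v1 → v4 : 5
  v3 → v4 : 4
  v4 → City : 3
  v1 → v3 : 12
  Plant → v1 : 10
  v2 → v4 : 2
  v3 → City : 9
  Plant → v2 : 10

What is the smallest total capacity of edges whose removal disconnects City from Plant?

12

Augment Plant→v1→v3→City: bottleneck 9, flow now 9.
Augment Plant→v1→v4→City: bottleneck 1, flow now 10.
Augment Plant→v2→v4→City: bottleneck 2, flow now 12.
No augmenting path remains; maximum flow = 12.
By max-flow min-cut, the minimum cut capacity equals the max flow.
In the residual graph, reachable from Plant: {Plant, v2}.
Min-cut edges: Plant→v1 (10), v2→v4 (2); capacity 10 + 2 = 12.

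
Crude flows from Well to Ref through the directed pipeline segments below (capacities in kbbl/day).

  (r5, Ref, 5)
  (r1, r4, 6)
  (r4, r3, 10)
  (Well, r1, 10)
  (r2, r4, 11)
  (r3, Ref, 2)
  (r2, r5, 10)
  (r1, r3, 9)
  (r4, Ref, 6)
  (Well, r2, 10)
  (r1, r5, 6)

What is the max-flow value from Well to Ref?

Augment Well→r1→r3→Ref: bottleneck 2, flow now 2.
Augment Well→r1→r4→Ref: bottleneck 6, flow now 8.
Augment Well→r1→r5→Ref: bottleneck 2, flow now 10.
Augment Well→r2→r5→Ref: bottleneck 3, flow now 13.
No augmenting path remains; maximum flow = 13.
In the residual graph, reachable from Well: {Well, r1, r2, r3, r4, r5}.
Min-cut edges: r3→Ref (2), r4→Ref (6), r5→Ref (5); capacity 2 + 6 + 5 = 13.
This cut is saturated, so no flow can exceed 13.

13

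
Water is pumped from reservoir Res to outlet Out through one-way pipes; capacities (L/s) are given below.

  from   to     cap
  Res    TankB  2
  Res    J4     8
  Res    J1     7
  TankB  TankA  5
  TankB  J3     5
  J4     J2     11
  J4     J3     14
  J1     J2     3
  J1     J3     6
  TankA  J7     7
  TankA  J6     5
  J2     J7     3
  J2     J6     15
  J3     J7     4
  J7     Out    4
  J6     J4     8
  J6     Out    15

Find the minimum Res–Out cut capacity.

17

Augment Res→TankB→TankA→J7→Out: bottleneck 2, flow now 2.
Augment Res→J4→J2→J7→Out: bottleneck 2, flow now 4.
Augment Res→J4→J2→J6→Out: bottleneck 6, flow now 10.
Augment Res→J1→J2→J6→Out: bottleneck 3, flow now 13.
Augment Res→J1→J3→J7→TankA→J6→Out: bottleneck 2, flow now 15. (uses reverse residual edge)
Augment Res→J1→J3→J7→J2→J6→Out: bottleneck 2, flow now 17. (uses reverse residual edge)
No augmenting path remains; maximum flow = 17.
By max-flow min-cut, the minimum cut capacity equals the max flow.
In the residual graph, reachable from Res: {Res}.
Min-cut edges: Res→TankB (2), Res→J4 (8), Res→J1 (7); capacity 2 + 8 + 7 = 17.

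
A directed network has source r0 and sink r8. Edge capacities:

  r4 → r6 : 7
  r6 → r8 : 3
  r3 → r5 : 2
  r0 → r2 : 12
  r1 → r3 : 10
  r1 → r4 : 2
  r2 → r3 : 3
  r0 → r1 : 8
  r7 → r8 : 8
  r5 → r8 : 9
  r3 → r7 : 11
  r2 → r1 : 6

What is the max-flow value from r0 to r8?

12

Augment r0→r1→r3→r5→r8: bottleneck 2, flow now 2.
Augment r0→r1→r3→r7→r8: bottleneck 6, flow now 8.
Augment r0→r2→r3→r7→r8: bottleneck 2, flow now 10.
Augment r0→r2→r1→r4→r6→r8: bottleneck 2, flow now 12.
No augmenting path remains; maximum flow = 12.
In the residual graph, reachable from r0: {r0, r1, r2, r3, r7}.
Min-cut edges: r1→r4 (2), r3→r5 (2), r7→r8 (8); capacity 2 + 2 + 8 = 12.
This cut is saturated, so no flow can exceed 12.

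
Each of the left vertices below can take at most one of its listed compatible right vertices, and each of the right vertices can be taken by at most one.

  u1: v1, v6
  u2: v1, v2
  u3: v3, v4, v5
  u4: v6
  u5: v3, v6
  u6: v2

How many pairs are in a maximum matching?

Unit-capacity flow: source→left, listed edges, right→sink; max matching = max flow.
Augmenting path u1→v1 (+1); matched 1.
Augmenting path u2→v2 (+1); matched 2.
Augmenting path u3→v3 (+1); matched 3.
Augmenting path u4→v6 (+1); matched 4.
Augmenting path u5→v3→u3→v4 (+1); matched 5.
No augmenting path remains; maximum matching = 5.
König certificate: {u3, u5, v1, v2, v6} is a vertex cover of size 5 (every listed pair touches it), so no matching can be larger.

5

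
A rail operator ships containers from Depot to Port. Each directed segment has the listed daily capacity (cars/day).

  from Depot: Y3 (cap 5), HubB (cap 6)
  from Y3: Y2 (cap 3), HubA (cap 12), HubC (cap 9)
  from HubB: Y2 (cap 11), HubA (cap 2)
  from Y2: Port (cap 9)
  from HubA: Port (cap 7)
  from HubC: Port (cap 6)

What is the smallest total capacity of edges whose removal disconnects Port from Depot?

Augment Depot→Y3→Y2→Port: bottleneck 3, flow now 3.
Augment Depot→Y3→HubA→Port: bottleneck 2, flow now 5.
Augment Depot→HubB→Y2→Port: bottleneck 6, flow now 11.
No augmenting path remains; maximum flow = 11.
By max-flow min-cut, the minimum cut capacity equals the max flow.
In the residual graph, reachable from Depot: {Depot}.
Min-cut edges: Depot→Y3 (5), Depot→HubB (6); capacity 5 + 6 = 11.

11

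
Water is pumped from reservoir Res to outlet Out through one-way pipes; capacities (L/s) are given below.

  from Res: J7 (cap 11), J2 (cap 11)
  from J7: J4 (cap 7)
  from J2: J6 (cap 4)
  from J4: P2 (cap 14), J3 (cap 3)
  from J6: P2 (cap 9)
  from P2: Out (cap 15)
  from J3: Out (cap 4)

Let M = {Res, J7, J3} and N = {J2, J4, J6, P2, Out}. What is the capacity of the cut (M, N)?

Edges leaving {Res, J7, J3}: Res→J2 (11), J7→J4 (7), J3→Out (4).
Cut capacity = 11 + 7 + 4 = 22.

22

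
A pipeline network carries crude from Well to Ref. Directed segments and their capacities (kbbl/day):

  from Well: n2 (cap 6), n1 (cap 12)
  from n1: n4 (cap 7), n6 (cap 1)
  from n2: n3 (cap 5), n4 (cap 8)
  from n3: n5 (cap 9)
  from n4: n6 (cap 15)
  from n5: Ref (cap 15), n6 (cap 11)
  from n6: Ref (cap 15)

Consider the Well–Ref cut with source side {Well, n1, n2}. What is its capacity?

Edges leaving {Well, n1, n2}: n1→n4 (7), n1→n6 (1), n2→n3 (5), n2→n4 (8).
Cut capacity = 7 + 1 + 5 + 8 = 21.

21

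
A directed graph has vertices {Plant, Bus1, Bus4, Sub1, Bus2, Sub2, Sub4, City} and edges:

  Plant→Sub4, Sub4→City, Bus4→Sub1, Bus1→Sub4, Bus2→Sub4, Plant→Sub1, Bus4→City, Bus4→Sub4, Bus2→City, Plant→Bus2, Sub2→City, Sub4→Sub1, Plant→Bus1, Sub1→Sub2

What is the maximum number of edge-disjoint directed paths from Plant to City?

3

Assign every edge capacity 1; by Menger, the answer equals the max flow.
Path Plant→Bus2→City (+1); total 1.
Path Plant→Sub4→City (+1); total 2.
Path Plant→Sub1→Sub2→City (+1); total 3.
No residual Plant→City path; max flow = 3.
Certifying cut of size 3: {Plant→Bus2, Sub1→Sub2, Sub4→City}.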